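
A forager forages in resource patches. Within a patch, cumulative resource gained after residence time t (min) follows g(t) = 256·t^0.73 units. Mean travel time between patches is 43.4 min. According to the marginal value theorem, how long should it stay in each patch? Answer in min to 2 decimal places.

Maximise g(t)/(T+t): set derivative to zero → g'(t)(T+t) = g(t).
g'(t) = 0.73·256·t^-0.27. Setting 0.73·256·t^-0.27 = 256·t^0.73/(43.4+t) gives 0.73(43.4+t) = t, so 0.27·t = 0.73×43.4.
t* = 0.73×43.4/0.27 = 117.3 min.

117.34 min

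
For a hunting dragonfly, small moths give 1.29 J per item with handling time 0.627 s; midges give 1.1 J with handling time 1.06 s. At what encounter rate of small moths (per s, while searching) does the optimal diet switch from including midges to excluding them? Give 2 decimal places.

The zero-one rule: include midges iff E₂/h₂ > λE₁/(1+λh₁). Equality gives the switch point.
λE₁h₂ = E₂ + λE₂h₁ ⇒ λ = E₂/(E₁h₂ − E₂h₁) = 1.1/(1.367 − 0.6897) = 1.623 per s.

1.62 per s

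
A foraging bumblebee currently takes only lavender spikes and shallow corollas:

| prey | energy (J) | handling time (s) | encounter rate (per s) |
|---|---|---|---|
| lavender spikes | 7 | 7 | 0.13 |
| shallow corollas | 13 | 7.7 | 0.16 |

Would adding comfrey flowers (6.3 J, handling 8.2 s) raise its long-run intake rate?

On lavender spikes and shallow corollas alone, R = ΣλE/(1+Σλh) = 2.99/3.142 = 0.9516 J/s.
Profitability of comfrey flowers: 6.3/8.2 = 0.7683 J/s.
Since 0.7683 < R, time spent handling comfrey flowers is better spent searching.

No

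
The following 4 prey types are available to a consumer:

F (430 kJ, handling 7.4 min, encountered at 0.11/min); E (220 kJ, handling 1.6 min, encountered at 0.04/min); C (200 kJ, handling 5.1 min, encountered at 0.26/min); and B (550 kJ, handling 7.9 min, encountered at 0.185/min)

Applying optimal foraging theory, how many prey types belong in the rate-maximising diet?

Rank by E/h (kJ/min): E 138, B 69.6, F 58.1, C 39.2. Include each in turn until the next type's E/h falls below the running intake rate.
Rate on top 1: 8.271. B: 69.6 > 8.271 → include.
Rate on top 2: 43.77. F: 58.1 > 43.77 → include.
Rate on top 3: 47.27. C: 39.2 < 47.27 → exclude; stop.
Optimal diet: E, B, F — 3 of 4 types.

3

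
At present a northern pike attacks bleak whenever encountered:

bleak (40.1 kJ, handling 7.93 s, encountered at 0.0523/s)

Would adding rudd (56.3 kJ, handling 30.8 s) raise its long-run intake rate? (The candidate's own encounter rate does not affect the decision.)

Intake rate on the current diet: R = (0.0523×40.1) / (1 + 0.0523×7.93) = 2.097/1.415 = 1.482 kJ/s.
rudd: E/h = 56.3/30.8 = 1.828 kJ/s.
1.828 > 1.482, so adding rudd raises the average — include it.

Yes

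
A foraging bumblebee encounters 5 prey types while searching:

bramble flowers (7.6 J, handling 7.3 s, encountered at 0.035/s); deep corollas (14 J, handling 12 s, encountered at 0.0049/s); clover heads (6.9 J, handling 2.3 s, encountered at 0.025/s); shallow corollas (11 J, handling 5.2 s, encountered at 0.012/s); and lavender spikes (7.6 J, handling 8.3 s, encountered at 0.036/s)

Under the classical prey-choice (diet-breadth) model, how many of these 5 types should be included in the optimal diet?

5

Profitabilities (E/h, J/s): clover heads 3, shallow corollas 2.12, deep corollas 1.17, bramble flowers 1.04, lavender spikes 0.916. Add prey in this order while the next type's profitability exceeds the intake rate on those already taken.
Rate on top 1: 0.1631. shallow corollas: 2.12 > 0.1631 → include.
Rate on top 2: 0.2719. deep corollas: 1.17 > 0.2719 → include.
Rate on top 3: 0.3165. bramble flowers: 1.04 > 0.3165 → include.
Rate on top 4: 0.4456. lavender spikes: 0.916 > 0.4456 → include.
Optimal diet: clover heads, shallow corollas, deep corollas, bramble flowers, lavender spikes — 5 of 5 types.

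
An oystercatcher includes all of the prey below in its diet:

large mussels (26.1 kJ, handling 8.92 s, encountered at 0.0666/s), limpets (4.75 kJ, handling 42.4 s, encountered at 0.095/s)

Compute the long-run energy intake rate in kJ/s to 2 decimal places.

R = (0.0666×26.1 + 0.095×4.75) / (1 + 0.0666×8.92 + 0.095×42.4) = 2.19/5.622 = 0.3894 kJ/s.

0.39 kJ/s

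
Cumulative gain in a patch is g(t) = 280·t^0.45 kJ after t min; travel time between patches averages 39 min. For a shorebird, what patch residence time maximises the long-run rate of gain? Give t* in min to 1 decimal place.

31.9 min

Optimal t* satisfies g'(t*) = g(t*)/(T + t*).
g'(t) = 0.45·280·t^-0.55. Setting 0.45·280·t^-0.55 = 280·t^0.45/(39+t) gives 0.45(39+t) = t, so 0.55·t = 0.45×39.
t* = 0.45×39/0.55 = 31.91 min.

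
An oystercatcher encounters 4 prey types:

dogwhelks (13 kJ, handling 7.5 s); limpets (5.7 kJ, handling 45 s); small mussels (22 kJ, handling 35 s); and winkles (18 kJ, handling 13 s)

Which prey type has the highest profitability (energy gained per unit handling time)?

In descending order of E/h:
dogwhelks: 13/7.5 = 1.73 kJ/s
winkles: 18/13 = 1.38 kJ/s
small mussels: 22/35 = 0.629 kJ/s
limpets: 5.7/45 = 0.127 kJ/s

dogwhelks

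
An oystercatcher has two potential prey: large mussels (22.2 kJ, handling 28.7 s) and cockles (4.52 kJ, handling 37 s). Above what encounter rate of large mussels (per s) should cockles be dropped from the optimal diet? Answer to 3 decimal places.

0.007 per s

The zero-one rule: include cockles iff E₂/h₂ > λE₁/(1+λh₁). Equality gives the switch point.
λE₁h₂ = E₂ + λE₂h₁ ⇒ λ = E₂/(E₁h₂ − E₂h₁) = 4.52/(821.4 − 129.7) = 0.006535 per s.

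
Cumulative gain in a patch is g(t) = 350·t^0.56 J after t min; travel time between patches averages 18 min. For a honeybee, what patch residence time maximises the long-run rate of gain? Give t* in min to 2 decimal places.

22.91 min

By the marginal value theorem, leave when the instantaneous gain rate g'(t) equals the habitat-wide average g(t)/(T + t).
g'(t) = 0.56·350·t^-0.44. Setting 0.56·350·t^-0.44 = 350·t^0.56/(18+t) gives 0.56(18+t) = t, so 0.44·t = 0.56×18.
t* = 0.56×18/0.44 = 22.91 min.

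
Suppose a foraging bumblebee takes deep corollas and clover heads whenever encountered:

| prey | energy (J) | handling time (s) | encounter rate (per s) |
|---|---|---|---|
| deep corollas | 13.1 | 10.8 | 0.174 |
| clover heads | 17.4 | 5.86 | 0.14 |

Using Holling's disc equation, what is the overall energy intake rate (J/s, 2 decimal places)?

1.27 J/s

R = (0.174×13.1 + 0.14×17.4) / (1 + 0.174×10.8 + 0.14×5.86) = 4.715/3.7 = 1.275 J/s.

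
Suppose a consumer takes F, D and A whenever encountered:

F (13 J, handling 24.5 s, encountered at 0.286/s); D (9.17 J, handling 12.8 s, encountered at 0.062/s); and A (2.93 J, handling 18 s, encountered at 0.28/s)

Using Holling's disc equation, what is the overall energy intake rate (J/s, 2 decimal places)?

R = Σλ_iE_i / (1 + Σλ_ih_i)
Numerator: 0.286×13 + 0.062×9.17 + 0.28×2.93 = 5.107
Denominator: 1 + 0.286×24.5 + 0.062×12.8 + 0.28×18 = 13.84
R = 5.107/13.84 = 0.369 J/s

0.37 J/s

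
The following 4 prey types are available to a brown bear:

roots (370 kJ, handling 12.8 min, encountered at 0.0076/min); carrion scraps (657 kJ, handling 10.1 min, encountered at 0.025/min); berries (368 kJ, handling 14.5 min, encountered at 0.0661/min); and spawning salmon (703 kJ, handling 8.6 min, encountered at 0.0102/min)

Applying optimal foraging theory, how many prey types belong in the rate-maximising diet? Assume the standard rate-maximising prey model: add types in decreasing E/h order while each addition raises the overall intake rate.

Profitabilities (E/h, kJ/min): spawning salmon 81.7, carrion scraps 65, roots 28.9, berries 25.4. Add prey in this order while the next type's profitability exceeds the intake rate on those already taken.
Rate on top 1: 6.592. carrion scraps: 65 > 6.592 → include.
Rate on top 2: 17.61. roots: 28.9 > 17.61 → include.
Rate on top 3: 18.37. berries: 25.4 > 18.37 → include.
Optimal diet: spawning salmon, carrion scraps, roots, berries — 4 of 4 types.

4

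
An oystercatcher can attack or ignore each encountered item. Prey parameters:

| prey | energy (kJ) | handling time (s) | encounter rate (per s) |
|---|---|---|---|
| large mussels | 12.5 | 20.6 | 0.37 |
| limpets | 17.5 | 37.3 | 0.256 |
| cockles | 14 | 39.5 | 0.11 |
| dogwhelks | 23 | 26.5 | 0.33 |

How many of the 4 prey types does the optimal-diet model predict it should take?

1

Rank by E/h (kJ/s): dogwhelks 0.868, large mussels 0.607, limpets 0.469, cockles 0.354. Include each in turn until the next type's E/h falls below the running intake rate.
Rate on top 1: 0.7789. large mussels: 0.607 < 0.7789 → exclude; stop.
Optimal diet: dogwhelks — 1 of 4 types.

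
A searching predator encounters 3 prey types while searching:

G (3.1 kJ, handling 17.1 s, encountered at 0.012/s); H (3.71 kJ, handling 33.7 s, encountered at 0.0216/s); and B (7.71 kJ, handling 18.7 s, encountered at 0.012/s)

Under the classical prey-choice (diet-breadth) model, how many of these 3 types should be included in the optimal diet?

3

Profitabilities (E/h, kJ/s): B 0.412, G 0.181, H 0.11. Add prey in this order while the next type's profitability exceeds the intake rate on those already taken.
Rate on top 1: 0.07556. G: 0.181 > 0.07556 → include.
Rate on top 2: 0.09074. H: 0.11 > 0.09074 → include.
Optimal diet: B, G, H — 3 of 3 types.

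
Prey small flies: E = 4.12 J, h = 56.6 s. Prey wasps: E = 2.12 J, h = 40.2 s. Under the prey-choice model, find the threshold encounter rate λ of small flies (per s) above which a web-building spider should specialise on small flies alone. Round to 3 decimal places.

Drop wasps once their profitability E₂/h₂ falls below the rate achievable on small flies alone: E₂/h₂ = λE₁/(1 + λh₁).
Solve for λ: λE₁h₂ = E₂(1 + λh₁) → λ(E₁h₂ − E₂h₁) = E₂ → λ = E₂/(E₁h₂ − E₂h₁).
λ = 2.12/(4.12×40.2 − 2.12×56.6) = 2.12/45.63 = 0.04646 per s.

0.046 per s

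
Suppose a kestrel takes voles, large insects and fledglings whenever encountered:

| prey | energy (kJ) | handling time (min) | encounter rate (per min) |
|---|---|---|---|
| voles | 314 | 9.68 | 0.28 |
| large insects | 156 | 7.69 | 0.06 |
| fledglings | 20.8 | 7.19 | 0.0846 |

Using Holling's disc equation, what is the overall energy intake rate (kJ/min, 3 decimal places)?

Energy encountered per unit search time: 0.28×314 + 0.06×156 + 0.0846×20.8 = 99.04 kJ/min.
Handling time per unit search time: 0.28×9.68 + 0.06×7.69 + 0.0846×7.19 = 3.78.
Rate = 99.04/(1 + 3.78) = 20.72 kJ/min.

20.719 kJ/min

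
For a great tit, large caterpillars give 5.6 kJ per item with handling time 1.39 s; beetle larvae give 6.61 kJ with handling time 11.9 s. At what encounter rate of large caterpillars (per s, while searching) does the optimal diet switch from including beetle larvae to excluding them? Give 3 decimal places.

Drop beetle larvae once their profitability E₂/h₂ falls below the rate achievable on large caterpillars alone: E₂/h₂ = λE₁/(1 + λh₁).
Solve for λ: λE₁h₂ = E₂(1 + λh₁) → λ(E₁h₂ − E₂h₁) = E₂ → λ = E₂/(E₁h₂ − E₂h₁).
λ = 6.61/(5.6×11.9 − 6.61×1.39) = 6.61/57.45 = 0.1151 per s.

0.115 per s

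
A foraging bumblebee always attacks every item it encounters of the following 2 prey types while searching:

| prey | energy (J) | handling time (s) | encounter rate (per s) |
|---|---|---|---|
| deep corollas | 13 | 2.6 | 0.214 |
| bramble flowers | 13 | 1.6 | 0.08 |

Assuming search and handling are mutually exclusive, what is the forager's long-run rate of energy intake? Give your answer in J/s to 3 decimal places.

Energy encountered per unit search time: 0.214×13 + 0.08×13 = 3.822 J/s.
Handling time per unit search time: 0.214×2.6 + 0.08×1.6 = 0.6844.
Rate = 3.822/(1 + 0.6844) = 2.269 J/s.

2.269 J/s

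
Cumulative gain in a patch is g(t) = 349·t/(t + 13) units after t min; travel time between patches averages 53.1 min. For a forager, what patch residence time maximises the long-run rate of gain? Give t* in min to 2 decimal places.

26.27 min

By the marginal value theorem, leave when the instantaneous gain rate g'(t) equals the habitat-wide average g(t)/(T + t).
g'(t) = 349·13/(t + 13)². Setting 349·13/(t+13)² = 349t/[(t+13)(53.1+t)] gives 13(53.1+t) = t(t+13), so t² = 13×53.1 = 690.3.
t* = √690.3 = 26.27 min.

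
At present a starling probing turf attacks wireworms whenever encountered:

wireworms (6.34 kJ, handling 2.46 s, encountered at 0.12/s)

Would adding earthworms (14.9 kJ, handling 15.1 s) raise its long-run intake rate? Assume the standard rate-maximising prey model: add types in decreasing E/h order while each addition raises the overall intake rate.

Yes

Intake rate on the current diet: R = (0.12×6.34) / (1 + 0.12×2.46) = 0.7608/1.295 = 0.5874 kJ/s.
earthworms: E/h = 14.9/15.1 = 0.9868 kJ/s.
Since 0.9868 > R, including earthworms increases the long-run rate.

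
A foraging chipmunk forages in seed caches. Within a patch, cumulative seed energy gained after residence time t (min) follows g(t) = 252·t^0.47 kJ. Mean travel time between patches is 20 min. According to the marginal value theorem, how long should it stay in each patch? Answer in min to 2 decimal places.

17.74 min

Optimal t* satisfies g'(t*) = g(t*)/(T + t*).
g'(t) = 0.47·252·t^-0.53. Setting 0.47·252·t^-0.53 = 252·t^0.47/(20+t) gives 0.47(20+t) = t, so 0.53·t = 0.47×20.
t* = 0.47×20/0.53 = 17.74 min.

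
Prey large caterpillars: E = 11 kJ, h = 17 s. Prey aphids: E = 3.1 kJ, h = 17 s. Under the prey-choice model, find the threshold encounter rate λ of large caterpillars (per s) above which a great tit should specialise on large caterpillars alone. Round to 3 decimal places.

0.023 per s

The zero-one rule: include aphids iff E₂/h₂ > λE₁/(1+λh₁). Equality gives the switch point.
λE₁h₂ = E₂ + λE₂h₁ ⇒ λ = E₂/(E₁h₂ − E₂h₁) = 3.1/(187 − 52.7) = 0.02308 per s.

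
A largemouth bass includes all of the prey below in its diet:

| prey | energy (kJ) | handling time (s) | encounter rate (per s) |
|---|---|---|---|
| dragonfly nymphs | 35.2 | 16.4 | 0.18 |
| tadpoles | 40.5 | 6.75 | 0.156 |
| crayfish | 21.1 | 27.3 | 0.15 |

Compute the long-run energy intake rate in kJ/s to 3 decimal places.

1.738 kJ/s

Energy encountered per unit search time: 0.18×35.2 + 0.156×40.5 + 0.15×21.1 = 15.82 kJ/s.
Handling time per unit search time: 0.18×16.4 + 0.156×6.75 + 0.15×27.3 = 8.1.
Rate = 15.82/(1 + 8.1) = 1.738 kJ/s.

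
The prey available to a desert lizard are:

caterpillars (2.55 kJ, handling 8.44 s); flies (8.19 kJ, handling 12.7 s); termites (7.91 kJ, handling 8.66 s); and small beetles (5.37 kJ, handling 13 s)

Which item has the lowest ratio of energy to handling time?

In descending order of E/h:
termites: 7.91/8.66 = 0.913 kJ/s
flies: 8.19/12.7 = 0.645 kJ/s
small beetles: 5.37/13 = 0.413 kJ/s
caterpillars: 2.55/8.44 = 0.302 kJ/s

caterpillars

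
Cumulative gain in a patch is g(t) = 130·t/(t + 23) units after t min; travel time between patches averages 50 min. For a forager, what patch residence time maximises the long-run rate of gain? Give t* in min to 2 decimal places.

Optimal t* satisfies g'(t*) = g(t*)/(T + t*).
g'(t) = 130·23/(t + 23)². Setting 130·23/(t+23)² = 130t/[(t+23)(50+t)] gives 23(50+t) = t(t+23), so t² = 23×50 = 1150.
t* = √1150 = 33.91 min.

33.91 min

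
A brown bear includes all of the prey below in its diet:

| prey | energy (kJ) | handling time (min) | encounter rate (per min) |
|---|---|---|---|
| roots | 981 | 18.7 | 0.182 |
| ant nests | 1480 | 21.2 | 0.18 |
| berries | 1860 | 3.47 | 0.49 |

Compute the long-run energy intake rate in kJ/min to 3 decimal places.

R = (0.182×981 + 0.18×1480 + 0.49×1860) / (1 + 0.182×18.7 + 0.18×21.2 + 0.49×3.47) = 1356/9.92 = 136.7 kJ/min.

136.732 kJ/min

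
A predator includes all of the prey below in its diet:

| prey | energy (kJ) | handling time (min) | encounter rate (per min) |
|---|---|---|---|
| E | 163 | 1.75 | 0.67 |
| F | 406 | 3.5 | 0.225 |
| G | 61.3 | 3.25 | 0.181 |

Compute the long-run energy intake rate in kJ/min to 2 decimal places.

R = (0.67×163 + 0.225×406 + 0.181×61.3) / (1 + 0.67×1.75 + 0.225×3.5 + 0.181×3.25) = 211.7/3.548 = 59.65 kJ/min.

59.65 kJ/min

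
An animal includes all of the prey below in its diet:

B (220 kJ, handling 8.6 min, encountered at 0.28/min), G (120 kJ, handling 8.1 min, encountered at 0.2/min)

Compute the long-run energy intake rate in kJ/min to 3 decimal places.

17.025 kJ/min

R = Σλ_iE_i / (1 + Σλ_ih_i)
Numerator: 0.28×220 + 0.2×120 = 85.6
Denominator: 1 + 0.28×8.6 + 0.2×8.1 = 5.028
R = 85.6/5.028 = 17.02 kJ/min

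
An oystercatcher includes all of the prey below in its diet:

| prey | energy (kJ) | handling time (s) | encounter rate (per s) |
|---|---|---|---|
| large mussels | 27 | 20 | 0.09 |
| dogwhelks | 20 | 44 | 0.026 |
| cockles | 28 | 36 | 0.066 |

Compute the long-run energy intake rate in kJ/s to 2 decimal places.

0.76 kJ/s

Energy encountered per unit search time: 0.09×27 + 0.026×20 + 0.066×28 = 4.798 kJ/s.
Handling time per unit search time: 0.09×20 + 0.026×44 + 0.066×36 = 5.32.
Rate = 4.798/(1 + 5.32) = 0.7592 kJ/s.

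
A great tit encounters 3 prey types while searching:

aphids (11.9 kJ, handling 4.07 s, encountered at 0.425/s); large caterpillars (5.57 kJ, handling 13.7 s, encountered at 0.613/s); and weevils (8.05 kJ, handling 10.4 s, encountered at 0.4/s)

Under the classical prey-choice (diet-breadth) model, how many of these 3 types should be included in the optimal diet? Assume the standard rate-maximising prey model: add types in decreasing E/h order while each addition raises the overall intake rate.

1

Rank by E/h (kJ/s): aphids 2.92, weevils 0.774, large caterpillars 0.407. Include each in turn until the next type's E/h falls below the running intake rate.
Rate on top 1: 1.853. weevils: 0.774 < 1.853 → exclude; stop.
Optimal diet: aphids — 1 of 3 types.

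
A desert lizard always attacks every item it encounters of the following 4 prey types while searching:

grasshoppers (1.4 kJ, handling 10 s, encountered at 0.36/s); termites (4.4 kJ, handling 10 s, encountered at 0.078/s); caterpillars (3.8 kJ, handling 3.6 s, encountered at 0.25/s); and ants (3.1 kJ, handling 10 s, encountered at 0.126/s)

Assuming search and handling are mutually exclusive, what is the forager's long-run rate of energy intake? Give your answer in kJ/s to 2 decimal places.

0.29 kJ/s

R = Σλ_iE_i / (1 + Σλ_ih_i)
Numerator: 0.36×1.4 + 0.078×4.4 + 0.25×3.8 + 0.126×3.1 = 2.188
Denominator: 1 + 0.36×10 + 0.078×10 + 0.25×3.6 + 0.126×10 = 7.54
R = 2.188/7.54 = 0.2902 kJ/s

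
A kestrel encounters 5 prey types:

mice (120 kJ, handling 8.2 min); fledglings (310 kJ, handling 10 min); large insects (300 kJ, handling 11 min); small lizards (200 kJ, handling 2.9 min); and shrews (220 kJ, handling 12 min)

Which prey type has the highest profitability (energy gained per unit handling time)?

In descending order of E/h:
small lizards: 200/2.9 = 69 kJ/min
fledglings: 310/10 = 31 kJ/min
large insects: 300/11 = 27.3 kJ/min
shrews: 220/12 = 18.3 kJ/min
mice: 120/8.2 = 14.6 kJ/min

small lizards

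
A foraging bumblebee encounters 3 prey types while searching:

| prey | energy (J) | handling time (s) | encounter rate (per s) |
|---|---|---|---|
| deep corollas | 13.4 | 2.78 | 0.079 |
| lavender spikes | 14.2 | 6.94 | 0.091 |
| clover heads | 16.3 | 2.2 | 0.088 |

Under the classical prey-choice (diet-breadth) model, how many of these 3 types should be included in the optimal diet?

3

E/h in descending order: clover heads 7.41, deep corollas 4.82, lavender spikes 2.05 J/s. The optimal diet is the largest prefix of this list for which every included type satisfies E_i/h_i > R on the types above it.
Rate on top 1: 1.202. deep corollas: 4.82 > 1.202 → include.
Rate on top 2: 1.764. lavender spikes: 2.05 > 1.764 → include.
Optimal diet: clover heads, deep corollas, lavender spikes — 3 of 3 types.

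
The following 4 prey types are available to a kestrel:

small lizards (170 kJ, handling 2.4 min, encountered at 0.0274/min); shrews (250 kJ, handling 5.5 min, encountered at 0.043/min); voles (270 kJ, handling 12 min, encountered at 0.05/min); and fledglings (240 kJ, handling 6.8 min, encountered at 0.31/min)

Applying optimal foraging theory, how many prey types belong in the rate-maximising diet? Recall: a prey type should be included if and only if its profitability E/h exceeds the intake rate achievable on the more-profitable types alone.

3

Rank by E/h (kJ/min): small lizards 70.8, shrews 45.5, fledglings 35.3, voles 22.5. Include each in turn until the next type's E/h falls below the running intake rate.
Rate on top 1: 4.371. shrews: 45.5 > 4.371 → include.
Rate on top 2: 11.83. fledglings: 35.3 > 11.83 → include.
Rate on top 3: 26.33. voles: 22.5 < 26.33 → exclude; stop.
Optimal diet: small lizards, shrews, fledglings — 3 of 4 types.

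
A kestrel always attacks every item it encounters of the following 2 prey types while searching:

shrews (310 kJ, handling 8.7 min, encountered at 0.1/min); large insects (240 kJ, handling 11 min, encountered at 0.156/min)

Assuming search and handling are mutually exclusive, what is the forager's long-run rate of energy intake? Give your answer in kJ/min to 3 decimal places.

R = (0.1×310 + 0.156×240) / (1 + 0.1×8.7 + 0.156×11) = 68.44/3.586 = 19.09 kJ/min.

19.085 kJ/min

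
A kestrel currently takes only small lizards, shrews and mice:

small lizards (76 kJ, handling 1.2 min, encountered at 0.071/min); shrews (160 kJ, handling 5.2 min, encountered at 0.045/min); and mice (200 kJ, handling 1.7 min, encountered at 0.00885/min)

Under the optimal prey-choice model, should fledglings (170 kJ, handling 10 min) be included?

Current rate: (0.071×76 + 0.045×160 + 0.00885×200)/(1 + 0.071×1.2 + 0.045×5.2 + 0.00885×1.7) = 10.77 kJ/min.
fledglings: E/h = 170/10 = 17 kJ/min.
Since 17 > R, including fledglings increases the long-run rate.

Yes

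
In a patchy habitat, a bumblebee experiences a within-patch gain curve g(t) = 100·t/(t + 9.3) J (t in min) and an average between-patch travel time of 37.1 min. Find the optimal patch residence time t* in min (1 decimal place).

18.6 min

By the marginal value theorem, leave when the instantaneous gain rate g'(t) equals the habitat-wide average g(t)/(T + t).
g'(t) = 100·9.3/(t + 9.3)². Setting 100·9.3/(t+9.3)² = 100t/[(t+9.3)(37.1+t)] gives 9.3(37.1+t) = t(t+9.3), so t² = 9.3×37.1 = 345.
t* = √345 = 18.57 min.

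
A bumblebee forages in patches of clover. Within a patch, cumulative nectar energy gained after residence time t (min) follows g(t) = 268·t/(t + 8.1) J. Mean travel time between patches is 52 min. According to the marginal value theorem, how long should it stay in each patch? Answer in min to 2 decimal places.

20.52 min

Maximise g(t)/(T+t): set derivative to zero → g'(t)(T+t) = g(t).
g'(t) = 268·8.1/(t + 8.1)². Setting 268·8.1/(t+8.1)² = 268t/[(t+8.1)(52+t)] gives 8.1(52+t) = t(t+8.1), so t² = 8.1×52 = 421.2.
t* = √421.2 = 20.52 min.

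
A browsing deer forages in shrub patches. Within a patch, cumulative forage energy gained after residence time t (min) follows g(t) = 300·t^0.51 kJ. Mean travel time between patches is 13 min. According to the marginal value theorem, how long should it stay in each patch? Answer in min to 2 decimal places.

13.53 min

Optimal t* satisfies g'(t*) = g(t*)/(T + t*).
g'(t) = 0.51·300·t^-0.49. Setting 0.51·300·t^-0.49 = 300·t^0.51/(13+t) gives 0.51(13+t) = t, so 0.49·t = 0.51×13.
t* = 0.51×13/0.49 = 13.53 min.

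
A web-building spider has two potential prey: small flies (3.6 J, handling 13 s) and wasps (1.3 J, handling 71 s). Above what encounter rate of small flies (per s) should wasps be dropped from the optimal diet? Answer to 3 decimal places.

At the threshold, the rate on small flies alone equals the profitability of wasps: λ·3.6/(1 + λ·13) = 1.3/71 = 0.01831.
Rearranging, λ(3.6 − 0.01831×13) = 0.01831, so λ = 0.01831/3.362 = 0.005446 per s.

0.005 per s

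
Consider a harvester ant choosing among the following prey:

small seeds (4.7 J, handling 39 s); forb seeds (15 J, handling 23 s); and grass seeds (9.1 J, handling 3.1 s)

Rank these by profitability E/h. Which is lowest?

small seeds

In descending order of E/h:
grass seeds: 9.1/3.1 = 2.94 J/s
forb seeds: 15/23 = 0.652 J/s
small seeds: 4.7/39 = 0.121 J/s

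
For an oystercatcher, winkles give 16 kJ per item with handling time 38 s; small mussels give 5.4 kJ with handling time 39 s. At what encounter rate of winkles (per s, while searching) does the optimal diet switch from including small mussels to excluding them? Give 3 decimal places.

The zero-one rule: include small mussels iff E₂/h₂ > λE₁/(1+λh₁). Equality gives the switch point.
λE₁h₂ = E₂ + λE₂h₁ ⇒ λ = E₂/(E₁h₂ − E₂h₁) = 5.4/(624 − 205.2) = 0.01289 per s.

0.013 per s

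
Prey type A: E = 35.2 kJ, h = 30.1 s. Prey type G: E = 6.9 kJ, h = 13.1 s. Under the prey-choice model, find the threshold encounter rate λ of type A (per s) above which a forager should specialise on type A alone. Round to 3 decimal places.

Drop type G once their profitability E₂/h₂ falls below the rate achievable on type A alone: E₂/h₂ = λE₁/(1 + λh₁).
Solve for λ: λE₁h₂ = E₂(1 + λh₁) → λ(E₁h₂ − E₂h₁) = E₂ → λ = E₂/(E₁h₂ − E₂h₁).
λ = 6.9/(35.2×13.1 − 6.9×30.1) = 6.9/253.4 = 0.02723 per s.

0.027 per s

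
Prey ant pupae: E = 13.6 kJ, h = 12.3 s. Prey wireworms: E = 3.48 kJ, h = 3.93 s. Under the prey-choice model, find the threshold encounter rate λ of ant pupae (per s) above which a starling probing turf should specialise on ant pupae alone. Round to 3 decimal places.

0.327 per s

Drop wireworms once their profitability E₂/h₂ falls below the rate achievable on ant pupae alone: E₂/h₂ = λE₁/(1 + λh₁).
Solve for λ: λE₁h₂ = E₂(1 + λh₁) → λ(E₁h₂ − E₂h₁) = E₂ → λ = E₂/(E₁h₂ − E₂h₁).
λ = 3.48/(13.6×3.93 − 3.48×12.3) = 3.48/10.64 = 0.3269 per s.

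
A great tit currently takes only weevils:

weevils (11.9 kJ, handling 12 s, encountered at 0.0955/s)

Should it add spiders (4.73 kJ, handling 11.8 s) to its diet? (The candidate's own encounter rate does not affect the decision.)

On weevils alone, R = ΣλE/(1+Σλh) = 1.136/2.146 = 0.5296 kJ/s.
spiders: E/h = 4.73/11.8 = 0.4008 kJ/s.
0.4008 < 0.5296, so adding spiders would lower the average — exclude it.

No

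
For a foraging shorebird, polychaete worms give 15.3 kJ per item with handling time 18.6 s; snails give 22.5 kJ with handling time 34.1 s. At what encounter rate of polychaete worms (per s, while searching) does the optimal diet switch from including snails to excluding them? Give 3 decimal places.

0.218 per s

Drop snails once their profitability E₂/h₂ falls below the rate achievable on polychaete worms alone: E₂/h₂ = λE₁/(1 + λh₁).
Solve for λ: λE₁h₂ = E₂(1 + λh₁) → λ(E₁h₂ − E₂h₁) = E₂ → λ = E₂/(E₁h₂ − E₂h₁).
λ = 22.5/(15.3×34.1 − 22.5×18.6) = 22.5/103.2 = 0.218 per s.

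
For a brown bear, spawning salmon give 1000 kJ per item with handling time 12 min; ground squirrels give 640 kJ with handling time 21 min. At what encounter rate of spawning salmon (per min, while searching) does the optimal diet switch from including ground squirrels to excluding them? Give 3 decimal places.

Drop ground squirrels once their profitability E₂/h₂ falls below the rate achievable on spawning salmon alone: E₂/h₂ = λE₁/(1 + λh₁).
Solve for λ: λE₁h₂ = E₂(1 + λh₁) → λ(E₁h₂ − E₂h₁) = E₂ → λ = E₂/(E₁h₂ − E₂h₁).
λ = 640/(1000×21 − 640×12) = 640/1.332e+04 = 0.04805 per min.

0.048 per min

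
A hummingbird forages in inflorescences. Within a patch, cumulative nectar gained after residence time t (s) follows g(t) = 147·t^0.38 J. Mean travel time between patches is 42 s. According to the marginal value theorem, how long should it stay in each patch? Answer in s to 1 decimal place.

25.7 s

Optimal t* satisfies g'(t*) = g(t*)/(T + t*).
g'(t) = 0.38·147·t^-0.62. Setting 0.38·147·t^-0.62 = 147·t^0.38/(42+t) gives 0.38(42+t) = t, so 0.62·t = 0.38×42.
t* = 0.38×42/0.62 = 25.74 s.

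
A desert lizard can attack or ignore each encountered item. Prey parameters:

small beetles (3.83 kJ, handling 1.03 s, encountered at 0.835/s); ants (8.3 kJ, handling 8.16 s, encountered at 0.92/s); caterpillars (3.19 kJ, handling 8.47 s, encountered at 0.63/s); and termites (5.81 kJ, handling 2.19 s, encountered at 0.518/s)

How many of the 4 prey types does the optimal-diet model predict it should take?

Rank by E/h (kJ/s): small beetles 3.72, termites 2.65, ants 1.02, caterpillars 0.377. Include each in turn until the next type's E/h falls below the running intake rate.
Rate on top 1: 1.719. termites: 2.65 > 1.719 → include.
Rate on top 2: 2.073. ants: 1.02 < 2.073 → exclude; stop.
Optimal diet: small beetles, termites — 2 of 4 types.

2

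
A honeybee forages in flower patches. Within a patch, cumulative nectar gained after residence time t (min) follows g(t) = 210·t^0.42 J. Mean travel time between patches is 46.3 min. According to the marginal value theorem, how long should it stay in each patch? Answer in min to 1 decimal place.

33.5 min

By the marginal value theorem, leave when the instantaneous gain rate g'(t) equals the habitat-wide average g(t)/(T + t).
g'(t) = 0.42·210·t^-0.58. Setting 0.42·210·t^-0.58 = 210·t^0.42/(46.3+t) gives 0.42(46.3+t) = t, so 0.58·t = 0.42×46.3.
t* = 0.42×46.3/0.58 = 33.53 min.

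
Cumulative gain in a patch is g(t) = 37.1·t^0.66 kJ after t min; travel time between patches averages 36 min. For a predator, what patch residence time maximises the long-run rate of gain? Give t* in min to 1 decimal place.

69.9 min

Maximise g(t)/(T+t): set derivative to zero → g'(t)(T+t) = g(t).
g'(t) = 0.66·37.1·t^-0.34. Setting 0.66·37.1·t^-0.34 = 37.1·t^0.66/(36+t) gives 0.66(36+t) = t, so 0.34·t = 0.66×36.
t* = 0.66×36/0.34 = 69.88 min.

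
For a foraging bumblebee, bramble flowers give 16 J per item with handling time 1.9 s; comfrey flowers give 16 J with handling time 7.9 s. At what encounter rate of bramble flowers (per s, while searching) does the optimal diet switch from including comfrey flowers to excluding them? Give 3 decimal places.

Drop comfrey flowers once their profitability E₂/h₂ falls below the rate achievable on bramble flowers alone: E₂/h₂ = λE₁/(1 + λh₁).
Solve for λ: λE₁h₂ = E₂(1 + λh₁) → λ(E₁h₂ − E₂h₁) = E₂ → λ = E₂/(E₁h₂ − E₂h₁).
λ = 16/(16×7.9 − 16×1.9) = 16/96 = 0.1667 per s.

0.167 per s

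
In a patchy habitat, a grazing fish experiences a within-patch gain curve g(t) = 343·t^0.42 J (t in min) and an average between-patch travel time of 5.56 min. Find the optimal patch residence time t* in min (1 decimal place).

4.0 min

Optimal t* satisfies g'(t*) = g(t*)/(T + t*).
g'(t) = 0.42·343·t^-0.58. Setting 0.42·343·t^-0.58 = 343·t^0.42/(5.56+t) gives 0.42(5.56+t) = t, so 0.58·t = 0.42×5.56.
t* = 0.42×5.56/0.58 = 4.026 min.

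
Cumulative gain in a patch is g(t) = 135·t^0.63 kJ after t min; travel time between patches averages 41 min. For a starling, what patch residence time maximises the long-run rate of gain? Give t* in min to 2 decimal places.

69.81 min

Maximise g(t)/(T+t): set derivative to zero → g'(t)(T+t) = g(t).
g'(t) = 0.63·135·t^-0.37. Setting 0.63·135·t^-0.37 = 135·t^0.63/(41+t) gives 0.63(41+t) = t, so 0.37·t = 0.63×41.
t* = 0.63×41/0.37 = 69.81 min.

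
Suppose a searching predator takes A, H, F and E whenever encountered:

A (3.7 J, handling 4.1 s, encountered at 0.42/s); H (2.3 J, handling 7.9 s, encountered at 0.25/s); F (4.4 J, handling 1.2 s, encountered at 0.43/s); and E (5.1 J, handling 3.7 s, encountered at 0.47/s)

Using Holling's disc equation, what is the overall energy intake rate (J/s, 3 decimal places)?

Energy encountered per unit search time: 0.42×3.7 + 0.25×2.3 + 0.43×4.4 + 0.47×5.1 = 6.418 J/s.
Handling time per unit search time: 0.42×4.1 + 0.25×7.9 + 0.43×1.2 + 0.47×3.7 = 5.952.
Rate = 6.418/(1 + 5.952) = 0.9232 J/s.

0.923 J/s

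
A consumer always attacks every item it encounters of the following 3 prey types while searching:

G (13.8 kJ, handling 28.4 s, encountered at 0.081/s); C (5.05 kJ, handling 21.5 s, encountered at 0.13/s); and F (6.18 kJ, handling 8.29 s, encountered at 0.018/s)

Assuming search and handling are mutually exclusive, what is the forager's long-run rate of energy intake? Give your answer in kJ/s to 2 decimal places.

R = (0.081×13.8 + 0.13×5.05 + 0.018×6.18) / (1 + 0.081×28.4 + 0.13×21.5 + 0.018×8.29) = 1.886/6.245 = 0.3019 kJ/s.

0.30 kJ/s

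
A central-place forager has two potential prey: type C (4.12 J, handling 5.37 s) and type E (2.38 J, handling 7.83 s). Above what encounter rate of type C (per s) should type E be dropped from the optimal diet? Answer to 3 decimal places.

0.122 per s

Drop type E once their profitability E₂/h₂ falls below the rate achievable on type C alone: E₂/h₂ = λE₁/(1 + λh₁).
Solve for λ: λE₁h₂ = E₂(1 + λh₁) → λ(E₁h₂ − E₂h₁) = E₂ → λ = E₂/(E₁h₂ − E₂h₁).
λ = 2.38/(4.12×7.83 − 2.38×5.37) = 2.38/19.48 = 0.1222 per s.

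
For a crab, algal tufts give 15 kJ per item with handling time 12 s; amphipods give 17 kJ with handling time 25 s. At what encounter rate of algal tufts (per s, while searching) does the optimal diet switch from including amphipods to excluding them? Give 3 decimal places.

The zero-one rule: include amphipods iff E₂/h₂ > λE₁/(1+λh₁). Equality gives the switch point.
λE₁h₂ = E₂ + λE₂h₁ ⇒ λ = E₂/(E₁h₂ − E₂h₁) = 17/(375 − 204) = 0.09942 per s.

0.099 per s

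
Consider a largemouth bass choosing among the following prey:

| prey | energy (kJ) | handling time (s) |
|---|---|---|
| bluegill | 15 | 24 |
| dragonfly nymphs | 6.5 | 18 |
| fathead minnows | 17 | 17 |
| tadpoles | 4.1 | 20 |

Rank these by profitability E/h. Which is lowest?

tadpoles

In descending order of E/h:
fathead minnows: 17/17 = 1 kJ/s
bluegill: 15/24 = 0.625 kJ/s
dragonfly nymphs: 6.5/18 = 0.361 kJ/s
tadpoles: 4.1/20 = 0.205 kJ/s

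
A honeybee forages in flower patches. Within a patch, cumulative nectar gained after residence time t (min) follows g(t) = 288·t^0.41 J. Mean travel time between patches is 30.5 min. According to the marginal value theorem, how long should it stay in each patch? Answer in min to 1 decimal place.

21.2 min

Maximise g(t)/(T+t): set derivative to zero → g'(t)(T+t) = g(t).
g'(t) = 0.41·288·t^-0.59. Setting 0.41·288·t^-0.59 = 288·t^0.41/(30.5+t) gives 0.41(30.5+t) = t, so 0.59·t = 0.41×30.5.
t* = 0.41×30.5/0.59 = 21.19 min.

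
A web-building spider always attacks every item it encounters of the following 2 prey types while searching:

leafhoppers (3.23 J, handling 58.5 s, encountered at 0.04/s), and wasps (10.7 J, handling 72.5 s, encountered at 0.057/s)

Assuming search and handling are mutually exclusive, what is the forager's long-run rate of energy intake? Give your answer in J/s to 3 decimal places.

Energy encountered per unit search time: 0.04×3.23 + 0.057×10.7 = 0.7391 J/s.
Handling time per unit search time: 0.04×58.5 + 0.057×72.5 = 6.473.
Rate = 0.7391/(1 + 6.473) = 0.09891 J/s.

0.099 J/s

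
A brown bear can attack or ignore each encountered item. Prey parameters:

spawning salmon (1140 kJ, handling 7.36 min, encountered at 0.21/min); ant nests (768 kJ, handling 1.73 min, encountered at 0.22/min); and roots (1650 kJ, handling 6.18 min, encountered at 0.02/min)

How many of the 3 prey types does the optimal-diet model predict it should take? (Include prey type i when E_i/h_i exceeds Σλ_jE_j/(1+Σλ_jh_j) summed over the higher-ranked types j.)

3

Rank by E/h (kJ/min): ant nests 444, roots 267, spawning salmon 155. Include each in turn until the next type's E/h falls below the running intake rate.
Rate on top 1: 122.4. roots: 267 > 122.4 → include.
Rate on top 2: 134.3. spawning salmon: 155 > 134.3 → include.
Optimal diet: ant nests, roots, spawning salmon — 3 of 3 types.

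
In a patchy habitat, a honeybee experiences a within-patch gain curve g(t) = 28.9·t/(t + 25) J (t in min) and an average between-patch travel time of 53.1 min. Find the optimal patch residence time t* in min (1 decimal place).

Maximise g(t)/(T+t): set derivative to zero → g'(t)(T+t) = g(t).
g'(t) = 28.9·25/(t + 25)². Setting 28.9·25/(t+25)² = 28.9t/[(t+25)(53.1+t)] gives 25(53.1+t) = t(t+25), so t² = 25×53.1 = 1328.
t* = √1328 = 36.43 min.

36.4 min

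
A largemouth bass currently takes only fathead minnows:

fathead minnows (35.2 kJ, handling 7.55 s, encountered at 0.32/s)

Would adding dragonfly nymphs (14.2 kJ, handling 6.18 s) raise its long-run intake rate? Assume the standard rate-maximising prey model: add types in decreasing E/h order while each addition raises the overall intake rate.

Intake rate on the current diet: R = (0.32×35.2) / (1 + 0.32×7.55) = 11.26/3.416 = 3.297 kJ/s.
Profitability of dragonfly nymphs: 14.2/6.18 = 2.298 kJ/s.
2.298 < 3.297, so adding dragonfly nymphs would lower the average — exclude it.

No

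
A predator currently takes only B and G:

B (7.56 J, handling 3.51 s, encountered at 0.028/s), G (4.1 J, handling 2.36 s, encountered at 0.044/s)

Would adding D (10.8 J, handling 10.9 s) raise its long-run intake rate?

On B and G alone, R = ΣλE/(1+Σλh) = 0.3921/1.202 = 0.3262 J/s.
D: E/h = 10.8/10.9 = 0.9908 J/s.
0.9908 > 0.3262, so adding D raises the average — include it.

Yes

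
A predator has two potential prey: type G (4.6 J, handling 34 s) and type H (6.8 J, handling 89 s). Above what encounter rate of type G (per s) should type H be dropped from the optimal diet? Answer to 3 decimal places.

Drop type H once their profitability E₂/h₂ falls below the rate achievable on type G alone: E₂/h₂ = λE₁/(1 + λh₁).
Solve for λ: λE₁h₂ = E₂(1 + λh₁) → λ(E₁h₂ − E₂h₁) = E₂ → λ = E₂/(E₁h₂ − E₂h₁).
λ = 6.8/(4.6×89 − 6.8×34) = 6.8/178.2 = 0.03816 per s.

0.038 per s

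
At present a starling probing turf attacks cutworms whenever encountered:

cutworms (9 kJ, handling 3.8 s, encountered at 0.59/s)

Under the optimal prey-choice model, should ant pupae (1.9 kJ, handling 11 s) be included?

No

Intake rate on the current diet: R = (0.59×9) / (1 + 0.59×3.8) = 5.31/3.242 = 1.638 kJ/s.
ant pupae: E/h = 1.9/11 = 0.1727 kJ/s.
Since 0.1727 < R, time spent handling ant pupae is better spent searching.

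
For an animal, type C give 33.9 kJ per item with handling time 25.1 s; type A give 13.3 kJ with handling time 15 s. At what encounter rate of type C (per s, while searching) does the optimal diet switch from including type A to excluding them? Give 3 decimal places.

0.076 per s

Drop type A once their profitability E₂/h₂ falls below the rate achievable on type C alone: E₂/h₂ = λE₁/(1 + λh₁).
Solve for λ: λE₁h₂ = E₂(1 + λh₁) → λ(E₁h₂ − E₂h₁) = E₂ → λ = E₂/(E₁h₂ − E₂h₁).
λ = 13.3/(33.9×15 − 13.3×25.1) = 13.3/174.7 = 0.07614 per s.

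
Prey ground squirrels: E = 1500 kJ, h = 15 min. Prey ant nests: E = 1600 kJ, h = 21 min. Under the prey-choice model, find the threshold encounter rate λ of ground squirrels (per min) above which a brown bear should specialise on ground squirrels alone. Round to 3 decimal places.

0.213 per min

At the threshold, the rate on ground squirrels alone equals the profitability of ant nests: λ·1500/(1 + λ·15) = 1600/21 = 76.19.
Rearranging, λ(1500 − 76.19×15) = 76.19, so λ = 76.19/357.1 = 0.2133 per min.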